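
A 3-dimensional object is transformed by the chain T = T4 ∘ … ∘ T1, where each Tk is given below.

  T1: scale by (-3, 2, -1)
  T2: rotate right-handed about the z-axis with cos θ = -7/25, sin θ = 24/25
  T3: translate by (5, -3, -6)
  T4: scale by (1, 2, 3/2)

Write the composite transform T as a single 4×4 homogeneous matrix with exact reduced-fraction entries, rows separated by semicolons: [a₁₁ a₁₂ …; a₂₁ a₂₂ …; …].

T1 = [-3 0 0 0; 0 2 0 0; 0 0 -1 0; 0 0 0 1]
T2·T1 = [21/25 -48/25 0 0; -72/25 -14/25 0 0; 0 0 -1 0; 0 0 0 1]
T3·…·T1 = [21/25 -48/25 0 5; -72/25 -14/25 0 -3; 0 0 -1 -6; 0 0 0 1]
T4·…·T1 = [21/25 -48/25 0 5; -144/25 -28/25 0 -6; 0 0 -3/2 -9; 0 0 0 1]

T = [21/25 -48/25 0 5; -144/25 -28/25 0 -6; 0 0 -3/2 -9; 0 0 0 1]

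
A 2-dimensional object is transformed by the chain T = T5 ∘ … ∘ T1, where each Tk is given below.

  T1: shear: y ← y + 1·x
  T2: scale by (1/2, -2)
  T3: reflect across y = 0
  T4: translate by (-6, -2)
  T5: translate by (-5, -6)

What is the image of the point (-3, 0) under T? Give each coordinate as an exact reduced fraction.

T1 shear: y ← y + 1·x: (-3, 0) → (-3, -3)
T2 scale by (1/2, -2): (-3, -3) → (-3/2, 6)
T3 reflect across y = 0: (-3/2, 6) → (-3/2, -6)
T4 translate by (-6, -2): (-3/2, -6) → (-15/2, -8)
T5 translate by (-5, -6): (-15/2, -8) → (-25/2, -14)

T(p) = (-25/2, -14)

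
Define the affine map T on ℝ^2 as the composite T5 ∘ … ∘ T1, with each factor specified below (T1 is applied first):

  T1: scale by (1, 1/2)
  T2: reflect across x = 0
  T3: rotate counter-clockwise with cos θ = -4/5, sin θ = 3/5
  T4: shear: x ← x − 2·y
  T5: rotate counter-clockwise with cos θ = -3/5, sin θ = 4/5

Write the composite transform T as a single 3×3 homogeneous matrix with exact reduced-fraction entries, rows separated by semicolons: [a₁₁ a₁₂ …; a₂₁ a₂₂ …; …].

T = [-18/25 1/50 0; 49/25 16/25 0; 0 0 1]

T1 = [1 0 0; 0 1/2 0; 0 0 1]
T2·T1 = [-1 0 0; 0 1/2 0; 0 0 1]
T3·…·T1 = [4/5 -3/10 0; -3/5 -2/5 0; 0 0 1]
T4·…·T1 = [2 1/2 0; -3/5 -2/5 0; 0 0 1]
T5·…·T1 = [-18/25 1/50 0; 49/25 16/25 0; 0 0 1]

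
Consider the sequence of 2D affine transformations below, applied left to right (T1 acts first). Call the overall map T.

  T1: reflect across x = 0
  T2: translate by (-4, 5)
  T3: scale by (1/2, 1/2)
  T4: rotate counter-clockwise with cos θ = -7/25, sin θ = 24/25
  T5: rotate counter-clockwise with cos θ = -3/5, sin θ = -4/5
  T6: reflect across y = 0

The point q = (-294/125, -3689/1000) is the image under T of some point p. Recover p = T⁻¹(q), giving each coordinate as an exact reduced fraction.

p = (3, 1/4)

T1 = [-1 0 0; 0 1 0; 0 0 1]
T2·T1 = [-1 0 -4; 0 1 5; 0 0 1]
T3·…·T1 = [-1/2 0 -2; 0 1/2 5/2; 0 0 1]
T4·…·T1 = [7/50 -12/25 -46/25; -12/25 -7/50 -131/50; 0 0 1]
T5·…·T1 = [-117/250 22/125 -124/125; 22/125 117/250 761/250; 0 0 1]
T6·…·T1 = [-117/250 22/125 -124/125; -22/125 -117/250 -761/250; 0 0 1]
det M = 1/4; M⁻¹ = [-234/125 -88/125 -4; 88/125 -234/125 -5; 0 0 1]
M⁻¹ · (-294/125, -3689/1000)ᵀ = (3, 1/4)ᵀ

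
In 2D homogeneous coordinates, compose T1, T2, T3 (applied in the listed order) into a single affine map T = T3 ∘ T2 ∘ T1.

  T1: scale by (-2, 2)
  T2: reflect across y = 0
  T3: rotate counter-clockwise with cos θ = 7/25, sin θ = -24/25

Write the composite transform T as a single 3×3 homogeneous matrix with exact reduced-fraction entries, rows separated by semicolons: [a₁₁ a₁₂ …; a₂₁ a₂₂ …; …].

T1 = [-2 0 0; 0 2 0; 0 0 1]
T2·T1 = [-2 0 0; 0 -2 0; 0 0 1]
T3·…·T1 = [-14/25 -48/25 0; 48/25 -14/25 0; 0 0 1]

T = [-14/25 -48/25 0; 48/25 -14/25 0; 0 0 1]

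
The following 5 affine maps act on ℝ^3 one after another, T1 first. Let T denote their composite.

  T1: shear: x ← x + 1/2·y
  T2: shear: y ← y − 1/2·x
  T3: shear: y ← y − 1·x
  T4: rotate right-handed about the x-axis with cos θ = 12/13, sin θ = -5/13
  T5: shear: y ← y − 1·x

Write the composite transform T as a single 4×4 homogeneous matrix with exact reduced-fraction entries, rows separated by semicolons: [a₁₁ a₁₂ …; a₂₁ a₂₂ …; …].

T1 = [1 1/2 0 0; 0 1 0 0; 0 0 1 0; 0 0 0 1]
T2·T1 = [1 1/2 0 0; -1/2 3/4 0 0; 0 0 1 0; 0 0 0 1]
T3·…·T1 = [1 1/2 0 0; -3/2 1/4 0 0; 0 0 1 0; 0 0 0 1]
T4·…·T1 = [1 1/2 0 0; -18/13 3/13 5/13 0; 15/26 -5/52 12/13 0; 0 0 0 1]
T5·…·T1 = [1 1/2 0 0; -31/13 -7/26 5/13 0; 15/26 -5/52 12/13 0; 0 0 0 1]

T = [1 1/2 0 0; -31/13 -7/26 5/13 0; 15/26 -5/52 12/13 0; 0 0 0 1]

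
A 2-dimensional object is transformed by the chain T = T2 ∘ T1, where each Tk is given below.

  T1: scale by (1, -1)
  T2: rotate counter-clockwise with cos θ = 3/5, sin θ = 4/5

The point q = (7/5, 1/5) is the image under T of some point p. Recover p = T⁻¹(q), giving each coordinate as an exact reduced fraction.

p = (1, 1)

T1 = [1 0 0; 0 -1 0; 0 0 1]
T2·T1 = [3/5 4/5 0; 4/5 -3/5 0; 0 0 1]
det M = -1; M⁻¹ = [3/5 4/5 0; 4/5 -3/5 0; 0 0 1]
M⁻¹ · (7/5, 1/5)ᵀ = (1, 1)ᵀ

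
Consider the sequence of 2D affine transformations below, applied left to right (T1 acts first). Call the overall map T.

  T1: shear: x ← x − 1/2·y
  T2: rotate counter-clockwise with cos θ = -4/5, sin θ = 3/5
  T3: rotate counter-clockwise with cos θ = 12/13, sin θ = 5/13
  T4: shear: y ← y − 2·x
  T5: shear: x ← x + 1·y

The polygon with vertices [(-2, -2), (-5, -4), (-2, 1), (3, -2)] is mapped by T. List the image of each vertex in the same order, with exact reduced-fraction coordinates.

T1 shear: x ← x − 1/2·y: (-2, -2) → (-1, -2); (-5, -4) → (-3, -4); (-2, 1) → (-5/2, 1); (3, -2) → (4, -2)
T2 rotate counter-clockwise with cos θ = -4/5, sin θ = 3/5: (-1, -2) → (2, 1); (-3, -4) → (24/5, 7/5); (-5/2, 1) → (7/5, -23/10); (4, -2) → (-2, 4)
T3 rotate counter-clockwise with cos θ = 12/13, sin θ = 5/13: (2, 1) → (19/13, 22/13); (24/5, 7/5) → (253/65, 204/65); (7/5, -23/10) → (283/130, -103/65); (-2, 4) → (-44/13, 38/13)
T4 shear: y ← y − 2·x: (19/13, 22/13) → (19/13, -16/13); (253/65, 204/65) → (253/65, -302/65); (283/130, -103/65) → (283/130, -386/65); (-44/13, 38/13) → (-44/13, 126/13)
T5 shear: x ← x + 1·y: (19/13, -16/13) → (3/13, -16/13); (253/65, -302/65) → (-49/65, -302/65); (283/130, -386/65) → (-489/130, -386/65); (-44/13, 126/13) → (82/13, 126/13)

image vertices: (3/13, -16/13), (-49/65, -302/65), (-489/130, -386/65), (82/13, 126/13)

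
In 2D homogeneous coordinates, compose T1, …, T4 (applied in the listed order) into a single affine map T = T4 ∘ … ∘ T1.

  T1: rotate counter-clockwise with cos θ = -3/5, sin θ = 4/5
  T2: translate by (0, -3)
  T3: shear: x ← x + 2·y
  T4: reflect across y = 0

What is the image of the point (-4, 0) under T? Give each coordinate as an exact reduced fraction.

T(p) = (-10, 31/5)

T1 rotate counter-clockwise with cos θ = -3/5, sin θ = 4/5: (-4, 0) → (12/5, -16/5)
T2 translate by (0, -3): (12/5, -16/5) → (12/5, -31/5)
T3 shear: x ← x + 2·y: (12/5, -31/5) → (-10, -31/5)
T4 reflect across y = 0: (-10, -31/5) → (-10, 31/5)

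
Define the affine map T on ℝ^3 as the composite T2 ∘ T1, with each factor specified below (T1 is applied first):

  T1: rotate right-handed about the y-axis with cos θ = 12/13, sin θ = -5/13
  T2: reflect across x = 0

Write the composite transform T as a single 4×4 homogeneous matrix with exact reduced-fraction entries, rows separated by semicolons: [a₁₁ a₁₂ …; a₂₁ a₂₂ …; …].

T = [-12/13 0 5/13 0; 0 1 0 0; 5/13 0 12/13 0; 0 0 0 1]

T1 = [12/13 0 -5/13 0; 0 1 0 0; 5/13 0 12/13 0; 0 0 0 1]
T2·T1 = [-12/13 0 5/13 0; 0 1 0 0; 5/13 0 12/13 0; 0 0 0 1]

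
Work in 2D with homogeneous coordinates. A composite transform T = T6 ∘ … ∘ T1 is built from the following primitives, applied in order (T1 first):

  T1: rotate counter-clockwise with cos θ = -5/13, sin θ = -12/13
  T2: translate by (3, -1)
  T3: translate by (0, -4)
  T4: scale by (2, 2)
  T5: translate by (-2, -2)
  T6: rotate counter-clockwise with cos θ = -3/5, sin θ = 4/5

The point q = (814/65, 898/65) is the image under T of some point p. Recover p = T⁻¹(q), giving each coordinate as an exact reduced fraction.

T1 = [-5/13 12/13 0; -12/13 -5/13 0; 0 0 1]
T2·T1 = [-5/13 12/13 3; -12/13 -5/13 -1; 0 0 1]
T3·…·T1 = [-5/13 12/13 3; -12/13 -5/13 -5; 0 0 1]
T4·…·T1 = [-10/13 24/13 6; -24/13 -10/13 -10; 0 0 1]
T5·…·T1 = [-10/13 24/13 4; -24/13 -10/13 -12; 0 0 1]
T6·…·T1 = [126/65 -32/65 36/5; 32/65 126/65 52/5; 0 0 1]
det M = 4; M⁻¹ = [63/130 8/65 -62/13; -8/65 63/130 -54/13; 0 0 1]
M⁻¹ · (814/65, 898/65)ᵀ = (3, 1)ᵀ

p = (3, 1)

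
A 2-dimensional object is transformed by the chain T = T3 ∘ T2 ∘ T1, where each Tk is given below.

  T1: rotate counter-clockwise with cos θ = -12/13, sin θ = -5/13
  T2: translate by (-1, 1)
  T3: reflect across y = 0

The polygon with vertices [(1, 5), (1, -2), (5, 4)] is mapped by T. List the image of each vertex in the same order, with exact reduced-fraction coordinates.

T1 rotate counter-clockwise with cos θ = -12/13, sin θ = -5/13: (1, 5) → (1, -5); (1, -2) → (-22/13, 19/13); (5, 4) → (-40/13, -73/13)
T2 translate by (-1, 1): (1, -5) → (0, -4); (-22/13, 19/13) → (-35/13, 32/13); (-40/13, -73/13) → (-53/13, -60/13)
T3 reflect across y = 0: (0, -4) → (0, 4); (-35/13, 32/13) → (-35/13, -32/13); (-53/13, -60/13) → (-53/13, 60/13)

image vertices: (0, 4), (-35/13, -32/13), (-53/13, 60/13)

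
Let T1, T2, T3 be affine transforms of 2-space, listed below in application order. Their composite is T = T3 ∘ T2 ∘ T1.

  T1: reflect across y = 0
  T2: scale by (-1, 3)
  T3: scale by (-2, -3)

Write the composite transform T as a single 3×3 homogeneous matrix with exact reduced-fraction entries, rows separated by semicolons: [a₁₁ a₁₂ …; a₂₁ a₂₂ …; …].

T = [2 0 0; 0 9 0; 0 0 1]

T1 = [1 0 0; 0 -1 0; 0 0 1]
T2·T1 = [-1 0 0; 0 -3 0; 0 0 1]
T3·…·T1 = [2 0 0; 0 9 0; 0 0 1]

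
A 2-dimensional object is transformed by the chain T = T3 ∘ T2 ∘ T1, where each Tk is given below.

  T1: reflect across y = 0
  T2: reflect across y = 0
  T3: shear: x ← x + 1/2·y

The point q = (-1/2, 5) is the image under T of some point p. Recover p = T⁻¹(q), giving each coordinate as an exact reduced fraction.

T1 = [1 0 0; 0 -1 0; 0 0 1]
T2·T1 = [1 0 0; 0 1 0; 0 0 1]
T3·…·T1 = [1 1/2 0; 0 1 0; 0 0 1]
det M = 1; M⁻¹ = [1 -1/2 0; 0 1 0; 0 0 1]
M⁻¹ · (-1/2, 5)ᵀ = (-3, 5)ᵀ

p = (-3, 5)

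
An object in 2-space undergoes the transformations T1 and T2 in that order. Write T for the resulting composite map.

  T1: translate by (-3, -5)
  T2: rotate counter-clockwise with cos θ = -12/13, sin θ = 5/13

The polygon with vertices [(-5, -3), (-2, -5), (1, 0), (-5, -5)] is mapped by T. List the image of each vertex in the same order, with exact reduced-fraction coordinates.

T1 translate by (-3, -5): (-5, -3) → (-8, -8); (-2, -5) → (-5, -10); (1, 0) → (-2, -5); (-5, -5) → (-8, -10)
T2 rotate counter-clockwise with cos θ = -12/13, sin θ = 5/13: (-8, -8) → (136/13, 56/13); (-5, -10) → (110/13, 95/13); (-2, -5) → (49/13, 50/13); (-8, -10) → (146/13, 80/13)

image vertices: (136/13, 56/13), (110/13, 95/13), (49/13, 50/13), (146/13, 80/13)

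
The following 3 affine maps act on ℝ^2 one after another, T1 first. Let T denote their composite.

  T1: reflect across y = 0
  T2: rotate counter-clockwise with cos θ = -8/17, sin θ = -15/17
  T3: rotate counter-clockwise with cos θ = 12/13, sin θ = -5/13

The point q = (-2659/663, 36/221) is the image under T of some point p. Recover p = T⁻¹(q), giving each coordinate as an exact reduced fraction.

T1 = [1 0 0; 0 -1 0; 0 0 1]
T2·T1 = [-8/17 -15/17 0; -15/17 8/17 0; 0 0 1]
T3·…·T1 = [-171/221 -140/221 0; -140/221 171/221 0; 0 0 1]
det M = -1; M⁻¹ = [-171/221 -140/221 0; -140/221 171/221 0; 0 0 1]
M⁻¹ · (-2659/663, 36/221)ᵀ = (3, 8/3)ᵀ

p = (3, 8/3)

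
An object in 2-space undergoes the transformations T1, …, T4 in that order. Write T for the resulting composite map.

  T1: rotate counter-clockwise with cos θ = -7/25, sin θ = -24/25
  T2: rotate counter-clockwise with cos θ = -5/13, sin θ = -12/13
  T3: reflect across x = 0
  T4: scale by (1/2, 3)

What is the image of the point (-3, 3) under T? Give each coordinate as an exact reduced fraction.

T(p) = (-147/650, -4113/325)

T1 rotate counter-clockwise with cos θ = -7/25, sin θ = -24/25: (-3, 3) → (93/25, 51/25)
T2 rotate counter-clockwise with cos θ = -5/13, sin θ = -12/13: (93/25, 51/25) → (147/325, -1371/325)
T3 reflect across x = 0: (147/325, -1371/325) → (-147/325, -1371/325)
T4 scale by (1/2, 3): (-147/325, -1371/325) → (-147/650, -4113/325)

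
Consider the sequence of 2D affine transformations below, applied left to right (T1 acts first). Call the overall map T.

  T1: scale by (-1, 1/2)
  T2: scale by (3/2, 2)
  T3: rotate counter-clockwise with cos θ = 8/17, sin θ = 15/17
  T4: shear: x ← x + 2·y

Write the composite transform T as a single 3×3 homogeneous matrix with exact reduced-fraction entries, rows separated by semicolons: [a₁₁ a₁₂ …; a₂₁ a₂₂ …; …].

T = [-57/17 1/17 0; -45/34 8/17 0; 0 0 1]

T1 = [-1 0 0; 0 1/2 0; 0 0 1]
T2·T1 = [-3/2 0 0; 0 1 0; 0 0 1]
T3·…·T1 = [-12/17 -15/17 0; -45/34 8/17 0; 0 0 1]
T4·…·T1 = [-57/17 1/17 0; -45/34 8/17 0; 0 0 1]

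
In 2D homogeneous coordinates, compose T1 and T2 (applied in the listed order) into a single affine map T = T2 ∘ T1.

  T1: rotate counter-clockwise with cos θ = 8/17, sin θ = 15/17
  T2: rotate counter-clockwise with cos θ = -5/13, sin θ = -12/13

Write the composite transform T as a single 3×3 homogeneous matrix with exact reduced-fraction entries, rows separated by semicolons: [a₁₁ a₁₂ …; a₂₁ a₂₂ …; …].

T = [140/221 171/221 0; -171/221 140/221 0; 0 0 1]

T1 = [8/17 -15/17 0; 15/17 8/17 0; 0 0 1]
T2·T1 = [140/221 171/221 0; -171/221 140/221 0; 0 0 1]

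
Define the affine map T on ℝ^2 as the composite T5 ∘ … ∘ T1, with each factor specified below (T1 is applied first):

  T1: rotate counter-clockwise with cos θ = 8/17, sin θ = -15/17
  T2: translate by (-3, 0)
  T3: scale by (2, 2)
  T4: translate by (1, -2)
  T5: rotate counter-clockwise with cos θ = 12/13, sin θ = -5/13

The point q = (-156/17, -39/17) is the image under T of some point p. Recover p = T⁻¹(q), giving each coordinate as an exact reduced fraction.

p = (1, -2)

T1 = [8/17 15/17 0; -15/17 8/17 0; 0 0 1]
T2·T1 = [8/17 15/17 -3; -15/17 8/17 0; 0 0 1]
T3·…·T1 = [16/17 30/17 -6; -30/17 16/17 0; 0 0 1]
T4·…·T1 = [16/17 30/17 -5; -30/17 16/17 -2; 0 0 1]
T5·…·T1 = [42/221 440/221 -70/13; -440/221 42/221 1/13; 0 0 1]
det M = 4; M⁻¹ = [21/442 -110/221 5/17; 110/221 21/442 91/34; 0 0 1]
M⁻¹ · (-156/17, -39/17)ᵀ = (1, -2)ᵀ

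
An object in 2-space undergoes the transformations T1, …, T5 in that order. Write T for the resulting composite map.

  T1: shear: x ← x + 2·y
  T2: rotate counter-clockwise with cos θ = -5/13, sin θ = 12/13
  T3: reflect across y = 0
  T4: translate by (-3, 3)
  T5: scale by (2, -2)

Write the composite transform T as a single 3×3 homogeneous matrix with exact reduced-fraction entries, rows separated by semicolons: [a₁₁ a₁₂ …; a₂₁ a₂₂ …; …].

T1 = [1 2 0; 0 1 0; 0 0 1]
T2·T1 = [-5/13 -22/13 0; 12/13 19/13 0; 0 0 1]
T3·…·T1 = [-5/13 -22/13 0; -12/13 -19/13 0; 0 0 1]
T4·…·T1 = [-5/13 -22/13 -3; -12/13 -19/13 3; 0 0 1]
T5·…·T1 = [-10/13 -44/13 -6; 24/13 38/13 -6; 0 0 1]

T = [-10/13 -44/13 -6; 24/13 38/13 -6; 0 0 1]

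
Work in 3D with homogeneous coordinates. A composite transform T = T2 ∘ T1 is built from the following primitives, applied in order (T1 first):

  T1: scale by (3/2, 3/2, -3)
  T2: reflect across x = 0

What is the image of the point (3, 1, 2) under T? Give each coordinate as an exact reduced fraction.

T(p) = (-9/2, 3/2, -6)

T1 scale by (3/2, 3/2, -3): (3, 1, 2) → (9/2, 3/2, -6)
T2 reflect across x = 0: (9/2, 3/2, -6) → (-9/2, 3/2, -6)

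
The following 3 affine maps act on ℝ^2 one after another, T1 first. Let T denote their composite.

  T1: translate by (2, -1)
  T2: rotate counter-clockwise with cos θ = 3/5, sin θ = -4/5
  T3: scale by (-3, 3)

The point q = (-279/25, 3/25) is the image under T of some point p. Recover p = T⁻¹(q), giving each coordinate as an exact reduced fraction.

T1 = [1 0 2; 0 1 -1; 0 0 1]
T2·T1 = [3/5 4/5 2/5; -4/5 3/5 -11/5; 0 0 1]
T3·…·T1 = [-9/5 -12/5 -6/5; -12/5 9/5 -33/5; 0 0 1]
det M = -9; M⁻¹ = [-1/5 -4/15 -2; -4/15 1/5 1; 0 0 1]
M⁻¹ · (-279/25, 3/25)ᵀ = (1/5, 4)ᵀ

p = (1/5, 4)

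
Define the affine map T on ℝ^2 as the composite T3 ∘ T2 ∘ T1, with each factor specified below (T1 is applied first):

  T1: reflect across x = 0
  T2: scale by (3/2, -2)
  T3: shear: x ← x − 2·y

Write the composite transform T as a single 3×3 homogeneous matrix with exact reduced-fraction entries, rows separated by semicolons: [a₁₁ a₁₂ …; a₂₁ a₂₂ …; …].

T = [-3/2 4 0; 0 -2 0; 0 0 1]

T1 = [-1 0 0; 0 1 0; 0 0 1]
T2·T1 = [-3/2 0 0; 0 -2 0; 0 0 1]
T3·…·T1 = [-3/2 4 0; 0 -2 0; 0 0 1]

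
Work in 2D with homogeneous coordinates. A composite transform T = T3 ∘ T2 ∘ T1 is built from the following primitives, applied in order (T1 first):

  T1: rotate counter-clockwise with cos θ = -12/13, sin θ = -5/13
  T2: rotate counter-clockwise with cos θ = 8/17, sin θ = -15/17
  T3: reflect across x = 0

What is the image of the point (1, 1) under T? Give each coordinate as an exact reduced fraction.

T(p) = (311/221, -31/221)

T1 rotate counter-clockwise with cos θ = -12/13, sin θ = -5/13: (1, 1) → (-7/13, -17/13)
T2 rotate counter-clockwise with cos θ = 8/17, sin θ = -15/17: (-7/13, -17/13) → (-311/221, -31/221)
T3 reflect across x = 0: (-311/221, -31/221) → (311/221, -31/221)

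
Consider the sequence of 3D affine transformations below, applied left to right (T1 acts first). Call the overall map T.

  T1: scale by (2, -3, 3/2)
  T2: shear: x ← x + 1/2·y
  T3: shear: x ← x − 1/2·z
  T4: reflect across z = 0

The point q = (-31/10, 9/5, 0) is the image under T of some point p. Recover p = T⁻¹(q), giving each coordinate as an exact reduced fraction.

p = (-2, -3/5, 0)

T1 = [2 0 0 0; 0 -3 0 0; 0 0 3/2 0; 0 0 0 1]
T2·T1 = [2 -3/2 0 0; 0 -3 0 0; 0 0 3/2 0; 0 0 0 1]
T3·…·T1 = [2 -3/2 -3/4 0; 0 -3 0 0; 0 0 3/2 0; 0 0 0 1]
T4·…·T1 = [2 -3/2 -3/4 0; 0 -3 0 0; 0 0 -3/2 0; 0 0 0 1]
det M = 9; M⁻¹ = [1/2 -1/4 -1/4 0; 0 -1/3 0 0; 0 0 -2/3 0; 0 0 0 1]
M⁻¹ · (-31/10, 9/5, 0)ᵀ = (-2, -3/5, 0)ᵀ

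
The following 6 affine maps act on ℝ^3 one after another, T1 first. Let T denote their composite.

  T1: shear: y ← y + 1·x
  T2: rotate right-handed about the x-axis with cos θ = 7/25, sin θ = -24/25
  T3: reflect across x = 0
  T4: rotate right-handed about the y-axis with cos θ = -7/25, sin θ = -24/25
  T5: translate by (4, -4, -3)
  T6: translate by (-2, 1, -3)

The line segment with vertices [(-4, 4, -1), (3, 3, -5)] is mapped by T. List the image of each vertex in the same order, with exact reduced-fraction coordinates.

T1 shear: y ← y + 1·x: (-4, 4, -1) → (-4, 0, -1); (3, 3, -5) → (3, 6, -5)
T2 rotate right-handed about the x-axis with cos θ = 7/25, sin θ = -24/25: (-4, 0, -1) → (-4, -24/25, -7/25); (3, 6, -5) → (3, -78/25, -179/25)
T3 reflect across x = 0: (-4, -24/25, -7/25) → (4, -24/25, -7/25); (3, -78/25, -179/25) → (-3, -78/25, -179/25)
T4 rotate right-handed about the y-axis with cos θ = -7/25, sin θ = -24/25: (4, -24/25, -7/25) → (-532/625, -24/25, 2449/625); (-3, -78/25, -179/25) → (4821/625, -78/25, -547/625)
T5 translate by (4, -4, -3): (-532/625, -24/25, 2449/625) → (1968/625, -124/25, 574/625); (4821/625, -78/25, -547/625) → (7321/625, -178/25, -2422/625)
T6 translate by (-2, 1, -3): (1968/625, -124/25, 574/625) → (718/625, -99/25, -1301/625); (7321/625, -178/25, -2422/625) → (6071/625, -153/25, -4297/625)

image vertices: (718/625, -99/25, -1301/625), (6071/625, -153/25, -4297/625)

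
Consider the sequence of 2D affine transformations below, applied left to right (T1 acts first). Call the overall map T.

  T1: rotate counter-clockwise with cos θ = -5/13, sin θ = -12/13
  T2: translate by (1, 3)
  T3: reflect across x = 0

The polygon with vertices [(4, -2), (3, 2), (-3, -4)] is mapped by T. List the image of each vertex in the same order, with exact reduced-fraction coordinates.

T1 rotate counter-clockwise with cos θ = -5/13, sin θ = -12/13: (4, -2) → (-44/13, -38/13); (3, 2) → (9/13, -46/13); (-3, -4) → (-33/13, 56/13)
T2 translate by (1, 3): (-44/13, -38/13) → (-31/13, 1/13); (9/13, -46/13) → (22/13, -7/13); (-33/13, 56/13) → (-20/13, 95/13)
T3 reflect across x = 0: (-31/13, 1/13) → (31/13, 1/13); (22/13, -7/13) → (-22/13, -7/13); (-20/13, 95/13) → (20/13, 95/13)

image vertices: (31/13, 1/13), (-22/13, -7/13), (20/13, 95/13)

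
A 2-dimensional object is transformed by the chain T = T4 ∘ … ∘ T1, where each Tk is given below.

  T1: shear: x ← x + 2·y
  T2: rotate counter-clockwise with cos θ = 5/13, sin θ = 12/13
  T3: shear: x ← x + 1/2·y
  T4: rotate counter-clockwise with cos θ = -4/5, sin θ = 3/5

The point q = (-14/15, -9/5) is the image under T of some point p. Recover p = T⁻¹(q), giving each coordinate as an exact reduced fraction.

p = (-8/3, 2)

T1 = [1 2 0; 0 1 0; 0 0 1]
T2·T1 = [5/13 -2/13 0; 12/13 29/13 0; 0 0 1]
T3·…·T1 = [11/13 25/26 0; 12/13 29/13 0; 0 0 1]
T4·…·T1 = [-16/13 -137/65 0; -3/13 -157/130 0; 0 0 1]
det M = 1; M⁻¹ = [-157/130 137/65 0; 3/13 -16/13 0; 0 0 1]
M⁻¹ · (-14/15, -9/5)ᵀ = (-8/3, 2)ᵀ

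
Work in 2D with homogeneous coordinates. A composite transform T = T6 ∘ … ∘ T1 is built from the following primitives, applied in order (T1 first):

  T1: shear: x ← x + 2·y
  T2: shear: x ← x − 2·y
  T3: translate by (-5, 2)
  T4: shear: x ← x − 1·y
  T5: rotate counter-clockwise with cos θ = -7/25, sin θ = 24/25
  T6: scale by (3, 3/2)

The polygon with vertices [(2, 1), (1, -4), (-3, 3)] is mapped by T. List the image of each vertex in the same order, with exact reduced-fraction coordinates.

image vertices: (-18/5, -99/10), (186/25, -51/25), (-87/25, -1041/50)

T1 shear: x ← x + 2·y: (2, 1) → (4, 1); (1, -4) → (-7, -4); (-3, 3) → (3, 3)
T2 shear: x ← x − 2·y: (4, 1) → (2, 1); (-7, -4) → (1, -4); (3, 3) → (-3, 3)
T3 translate by (-5, 2): (2, 1) → (-3, 3); (1, -4) → (-4, -2); (-3, 3) → (-8, 5)
T4 shear: x ← x − 1·y: (-3, 3) → (-6, 3); (-4, -2) → (-2, -2); (-8, 5) → (-13, 5)
T5 rotate counter-clockwise with cos θ = -7/25, sin θ = 24/25: (-6, 3) → (-6/5, -33/5); (-2, -2) → (62/25, -34/25); (-13, 5) → (-29/25, -347/25)
T6 scale by (3, 3/2): (-6/5, -33/5) → (-18/5, -99/10); (62/25, -34/25) → (186/25, -51/25); (-29/25, -347/25) → (-87/25, -1041/50)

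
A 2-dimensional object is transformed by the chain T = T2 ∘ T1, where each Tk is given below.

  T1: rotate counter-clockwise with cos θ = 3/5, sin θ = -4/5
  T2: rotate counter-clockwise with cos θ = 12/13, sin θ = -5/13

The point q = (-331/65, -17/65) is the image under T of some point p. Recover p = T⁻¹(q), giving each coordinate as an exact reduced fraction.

p = (-1, -5)

T1 = [3/5 4/5 0; -4/5 3/5 0; 0 0 1]
T2·T1 = [16/65 63/65 0; -63/65 16/65 0; 0 0 1]
det M = 1; M⁻¹ = [16/65 -63/65 0; 63/65 16/65 0; 0 0 1]
M⁻¹ · (-331/65, -17/65)ᵀ = (-1, -5)ᵀ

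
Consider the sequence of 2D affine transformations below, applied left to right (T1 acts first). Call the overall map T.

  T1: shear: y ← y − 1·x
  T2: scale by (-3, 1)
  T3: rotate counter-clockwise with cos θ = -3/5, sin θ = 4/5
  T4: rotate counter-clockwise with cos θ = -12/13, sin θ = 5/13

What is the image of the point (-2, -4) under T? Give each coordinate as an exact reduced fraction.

T(p) = (-6/13, -82/13)

T1 shear: y ← y − 1·x: (-2, -4) → (-2, -2)
T2 scale by (-3, 1): (-2, -2) → (6, -2)
T3 rotate counter-clockwise with cos θ = -3/5, sin θ = 4/5: (6, -2) → (-2, 6)
T4 rotate counter-clockwise with cos θ = -12/13, sin θ = 5/13: (-2, 6) → (-6/13, -82/13)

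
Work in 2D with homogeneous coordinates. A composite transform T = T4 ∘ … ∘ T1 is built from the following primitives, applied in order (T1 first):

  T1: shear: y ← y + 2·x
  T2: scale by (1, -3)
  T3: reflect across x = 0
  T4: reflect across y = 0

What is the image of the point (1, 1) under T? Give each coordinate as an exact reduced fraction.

T1 shear: y ← y + 2·x: (1, 1) → (1, 3)
T2 scale by (1, -3): (1, 3) → (1, -9)
T3 reflect across x = 0: (1, -9) → (-1, -9)
T4 reflect across y = 0: (-1, -9) → (-1, 9)

T(p) = (-1, 9)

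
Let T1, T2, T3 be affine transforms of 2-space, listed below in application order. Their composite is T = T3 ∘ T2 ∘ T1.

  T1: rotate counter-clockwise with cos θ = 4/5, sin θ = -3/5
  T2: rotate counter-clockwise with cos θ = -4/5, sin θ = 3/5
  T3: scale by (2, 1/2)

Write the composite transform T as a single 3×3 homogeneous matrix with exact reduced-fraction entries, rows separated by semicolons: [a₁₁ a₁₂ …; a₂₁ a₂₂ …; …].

T = [-14/25 -48/25 0; 12/25 -7/50 0; 0 0 1]

T1 = [4/5 3/5 0; -3/5 4/5 0; 0 0 1]
T2·T1 = [-7/25 -24/25 0; 24/25 -7/25 0; 0 0 1]
T3·…·T1 = [-14/25 -48/25 0; 12/25 -7/50 0; 0 0 1]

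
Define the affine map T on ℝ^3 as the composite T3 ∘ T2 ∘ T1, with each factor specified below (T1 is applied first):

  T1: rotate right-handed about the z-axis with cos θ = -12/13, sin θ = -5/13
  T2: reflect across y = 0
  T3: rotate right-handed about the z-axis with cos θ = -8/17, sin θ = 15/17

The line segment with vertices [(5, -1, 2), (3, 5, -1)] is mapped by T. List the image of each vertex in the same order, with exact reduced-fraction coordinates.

image vertices: (25/17, -83/17, 2), (-61/13, -45/13, -1)

T1 rotate right-handed about the z-axis with cos θ = -12/13, sin θ = -5/13: (5, -1, 2) → (-5, -1, 2); (3, 5, -1) → (-11/13, -75/13, -1)
T2 reflect across y = 0: (-5, -1, 2) → (-5, 1, 2); (-11/13, -75/13, -1) → (-11/13, 75/13, -1)
T3 rotate right-handed about the z-axis with cos θ = -8/17, sin θ = 15/17: (-5, 1, 2) → (25/17, -83/17, 2); (-11/13, 75/13, -1) → (-61/13, -45/13, -1)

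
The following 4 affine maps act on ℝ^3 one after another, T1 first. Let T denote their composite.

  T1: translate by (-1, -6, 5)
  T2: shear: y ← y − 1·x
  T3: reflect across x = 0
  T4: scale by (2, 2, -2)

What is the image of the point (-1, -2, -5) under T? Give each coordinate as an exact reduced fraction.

T(p) = (4, -12, 0)

T1 translate by (-1, -6, 5): (-1, -2, -5) → (-2, -8, 0)
T2 shear: y ← y − 1·x: (-2, -8, 0) → (-2, -6, 0)
T3 reflect across x = 0: (-2, -6, 0) → (2, -6, 0)
T4 scale by (2, 2, -2): (2, -6, 0) → (4, -12, 0)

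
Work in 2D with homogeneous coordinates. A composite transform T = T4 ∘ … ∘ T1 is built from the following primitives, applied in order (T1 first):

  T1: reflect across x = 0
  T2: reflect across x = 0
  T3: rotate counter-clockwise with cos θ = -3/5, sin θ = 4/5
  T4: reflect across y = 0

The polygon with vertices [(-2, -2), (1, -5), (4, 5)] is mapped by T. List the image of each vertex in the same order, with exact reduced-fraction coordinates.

image vertices: (14/5, 2/5), (17/5, -19/5), (-32/5, -1/5)

T1 reflect across x = 0: (-2, -2) → (2, -2); (1, -5) → (-1, -5); (4, 5) → (-4, 5)
T2 reflect across x = 0: (2, -2) → (-2, -2); (-1, -5) → (1, -5); (-4, 5) → (4, 5)
T3 rotate counter-clockwise with cos θ = -3/5, sin θ = 4/5: (-2, -2) → (14/5, -2/5); (1, -5) → (17/5, 19/5); (4, 5) → (-32/5, 1/5)
T4 reflect across y = 0: (14/5, -2/5) → (14/5, 2/5); (17/5, 19/5) → (17/5, -19/5); (-32/5, 1/5) → (-32/5, -1/5)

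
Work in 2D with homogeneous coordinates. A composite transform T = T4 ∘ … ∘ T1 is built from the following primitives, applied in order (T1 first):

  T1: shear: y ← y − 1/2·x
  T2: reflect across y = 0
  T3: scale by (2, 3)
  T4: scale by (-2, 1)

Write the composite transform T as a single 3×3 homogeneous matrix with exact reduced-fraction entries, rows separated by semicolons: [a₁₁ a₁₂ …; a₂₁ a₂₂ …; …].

T = [-4 0 0; 3/2 -3 0; 0 0 1]

T1 = [1 0 0; -1/2 1 0; 0 0 1]
T2·T1 = [1 0 0; 1/2 -1 0; 0 0 1]
T3·…·T1 = [2 0 0; 3/2 -3 0; 0 0 1]
T4·…·T1 = [-4 0 0; 3/2 -3 0; 0 0 1]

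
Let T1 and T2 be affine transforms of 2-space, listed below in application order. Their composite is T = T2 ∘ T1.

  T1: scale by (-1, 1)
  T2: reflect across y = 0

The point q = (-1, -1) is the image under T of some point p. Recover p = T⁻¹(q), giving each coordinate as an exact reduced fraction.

p = (1, 1)

T1 = [-1 0 0; 0 1 0; 0 0 1]
T2·T1 = [-1 0 0; 0 -1 0; 0 0 1]
det M = 1; M⁻¹ = [-1 0 0; 0 -1 0; 0 0 1]
M⁻¹ · (-1, -1)ᵀ = (1, 1)ᵀ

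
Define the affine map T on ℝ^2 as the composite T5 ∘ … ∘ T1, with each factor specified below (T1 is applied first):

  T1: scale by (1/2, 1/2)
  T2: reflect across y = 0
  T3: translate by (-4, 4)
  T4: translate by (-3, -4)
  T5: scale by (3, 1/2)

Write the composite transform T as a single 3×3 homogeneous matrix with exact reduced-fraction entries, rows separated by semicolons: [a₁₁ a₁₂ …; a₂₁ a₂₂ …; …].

T1 = [1/2 0 0; 0 1/2 0; 0 0 1]
T2·T1 = [1/2 0 0; 0 -1/2 0; 0 0 1]
T3·…·T1 = [1/2 0 -4; 0 -1/2 4; 0 0 1]
T4·…·T1 = [1/2 0 -7; 0 -1/2 0; 0 0 1]
T5·…·T1 = [3/2 0 -21; 0 -1/4 0; 0 0 1]

T = [3/2 0 -21; 0 -1/4 0; 0 0 1]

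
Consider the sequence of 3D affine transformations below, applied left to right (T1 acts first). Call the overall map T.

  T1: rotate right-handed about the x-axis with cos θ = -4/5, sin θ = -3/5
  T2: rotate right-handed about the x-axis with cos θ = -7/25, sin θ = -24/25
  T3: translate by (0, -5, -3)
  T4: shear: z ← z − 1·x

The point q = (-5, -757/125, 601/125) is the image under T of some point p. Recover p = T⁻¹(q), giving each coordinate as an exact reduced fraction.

T1 = [1 0 0 0; 0 -4/5 3/5 0; 0 -3/5 -4/5 0; 0 0 0 1]
T2·T1 = [1 0 0 0; 0 -44/125 -117/125 0; 0 117/125 -44/125 0; 0 0 0 1]
T3·…·T1 = [1 0 0 0; 0 -44/125 -117/125 -5; 0 117/125 -44/125 -3; 0 0 0 1]
T4·…·T1 = [1 0 0 0; 0 -44/125 -117/125 -5; -1 117/125 -44/125 -3; 0 0 0 1]
det M = 1; M⁻¹ = [1 0 0 0; 117/125 -44/125 117/125 131/125; -44/125 -117/125 -44/125 -717/125; 0 0 0 1]
M⁻¹ · (-5, -757/125, 601/125)ᵀ = (-5, 3, 0)ᵀ

p = (-5, 3, 0)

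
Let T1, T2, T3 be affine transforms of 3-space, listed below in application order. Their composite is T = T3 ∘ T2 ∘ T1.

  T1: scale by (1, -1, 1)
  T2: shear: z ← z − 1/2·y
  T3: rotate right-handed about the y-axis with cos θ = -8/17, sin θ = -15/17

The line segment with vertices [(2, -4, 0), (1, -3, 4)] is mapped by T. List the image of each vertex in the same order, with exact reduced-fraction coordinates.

T1 scale by (1, -1, 1): (2, -4, 0) → (2, 4, 0); (1, -3, 4) → (1, 3, 4)
T2 shear: z ← z − 1/2·y: (2, 4, 0) → (2, 4, -2); (1, 3, 4) → (1, 3, 5/2)
T3 rotate right-handed about the y-axis with cos θ = -8/17, sin θ = -15/17: (2, 4, -2) → (14/17, 4, 46/17); (1, 3, 5/2) → (-91/34, 3, -5/17)

image vertices: (14/17, 4, 46/17), (-91/34, 3, -5/17)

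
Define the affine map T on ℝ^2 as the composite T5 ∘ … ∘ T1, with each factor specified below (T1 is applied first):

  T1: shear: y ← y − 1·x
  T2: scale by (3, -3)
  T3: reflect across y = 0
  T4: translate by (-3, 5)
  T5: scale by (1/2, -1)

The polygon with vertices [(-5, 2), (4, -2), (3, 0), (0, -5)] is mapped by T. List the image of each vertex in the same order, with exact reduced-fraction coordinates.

T1 shear: y ← y − 1·x: (-5, 2) → (-5, 7); (4, -2) → (4, -6); (3, 0) → (3, -3); (0, -5) → (0, -5)
T2 scale by (3, -3): (-5, 7) → (-15, -21); (4, -6) → (12, 18); (3, -3) → (9, 9); (0, -5) → (0, 15)
T3 reflect across y = 0: (-15, -21) → (-15, 21); (12, 18) → (12, -18); (9, 9) → (9, -9); (0, 15) → (0, -15)
T4 translate by (-3, 5): (-15, 21) → (-18, 26); (12, -18) → (9, -13); (9, -9) → (6, -4); (0, -15) → (-3, -10)
T5 scale by (1/2, -1): (-18, 26) → (-9, -26); (9, -13) → (9/2, 13); (6, -4) → (3, 4); (-3, -10) → (-3/2, 10)

image vertices: (-9, -26), (9/2, 13), (3, 4), (-3/2, 10)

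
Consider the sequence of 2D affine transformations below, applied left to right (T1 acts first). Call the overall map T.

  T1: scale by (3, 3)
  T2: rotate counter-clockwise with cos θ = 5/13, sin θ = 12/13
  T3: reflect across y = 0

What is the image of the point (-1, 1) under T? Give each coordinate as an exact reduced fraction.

T1 scale by (3, 3): (-1, 1) → (-3, 3)
T2 rotate counter-clockwise with cos θ = 5/13, sin θ = 12/13: (-3, 3) → (-51/13, -21/13)
T3 reflect across y = 0: (-51/13, -21/13) → (-51/13, 21/13)

T(p) = (-51/13, 21/13)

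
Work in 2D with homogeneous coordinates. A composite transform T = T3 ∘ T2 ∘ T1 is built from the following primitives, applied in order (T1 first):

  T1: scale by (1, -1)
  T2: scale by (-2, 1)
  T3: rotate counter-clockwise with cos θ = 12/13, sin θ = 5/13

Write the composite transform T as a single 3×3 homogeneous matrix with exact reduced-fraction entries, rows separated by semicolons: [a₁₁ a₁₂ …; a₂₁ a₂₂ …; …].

T1 = [1 0 0; 0 -1 0; 0 0 1]
T2·T1 = [-2 0 0; 0 -1 0; 0 0 1]
T3·…·T1 = [-24/13 5/13 0; -10/13 -12/13 0; 0 0 1]

T = [-24/13 5/13 0; -10/13 -12/13 0; 0 0 1]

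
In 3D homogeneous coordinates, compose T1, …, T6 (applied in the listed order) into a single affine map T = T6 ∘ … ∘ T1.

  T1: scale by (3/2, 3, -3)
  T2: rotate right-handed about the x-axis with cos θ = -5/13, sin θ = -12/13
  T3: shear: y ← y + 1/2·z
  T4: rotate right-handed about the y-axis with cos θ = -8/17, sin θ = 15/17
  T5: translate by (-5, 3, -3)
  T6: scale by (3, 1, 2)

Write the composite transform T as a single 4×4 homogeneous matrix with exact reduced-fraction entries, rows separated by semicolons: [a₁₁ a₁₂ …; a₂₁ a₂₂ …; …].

T = [-36/17 -1620/221 675/221 -15; 0 -33/13 -57/26 3; -45/17 576/221 -240/221 -6; 0 0 0 1]

T1 = [3/2 0 0 0; 0 3 0 0; 0 0 -3 0; 0 0 0 1]
T2·T1 = [3/2 0 0 0; 0 -15/13 -36/13 0; 0 -36/13 15/13 0; 0 0 0 1]
T3·…·T1 = [3/2 0 0 0; 0 -33/13 -57/26 0; 0 -36/13 15/13 0; 0 0 0 1]
T4·…·T1 = [-12/17 -540/221 225/221 0; 0 -33/13 -57/26 0; -45/34 288/221 -120/221 0; 0 0 0 1]
T5·…·T1 = [-12/17 -540/221 225/221 -5; 0 -33/13 -57/26 3; -45/34 288/221 -120/221 -3; 0 0 0 1]
T6·…·T1 = [-36/17 -1620/221 675/221 -15; 0 -33/13 -57/26 3; -45/17 576/221 -240/221 -6; 0 0 0 1]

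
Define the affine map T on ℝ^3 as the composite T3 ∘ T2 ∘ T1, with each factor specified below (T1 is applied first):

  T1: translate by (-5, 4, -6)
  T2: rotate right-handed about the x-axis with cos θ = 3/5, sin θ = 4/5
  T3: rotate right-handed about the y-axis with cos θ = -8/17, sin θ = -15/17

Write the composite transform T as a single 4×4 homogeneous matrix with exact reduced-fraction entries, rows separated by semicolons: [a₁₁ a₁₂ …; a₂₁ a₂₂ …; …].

T = [-8/17 -12/17 -9/17 46/17; 0 3/5 -4/5 36/5; 15/17 -32/85 -24/85 -359/85; 0 0 0 1]

T1 = [1 0 0 -5; 0 1 0 4; 0 0 1 -6; 0 0 0 1]
T2·T1 = [1 0 0 -5; 0 3/5 -4/5 36/5; 0 4/5 3/5 -2/5; 0 0 0 1]
T3·…·T1 = [-8/17 -12/17 -9/17 46/17; 0 3/5 -4/5 36/5; 15/17 -32/85 -24/85 -359/85; 0 0 0 1]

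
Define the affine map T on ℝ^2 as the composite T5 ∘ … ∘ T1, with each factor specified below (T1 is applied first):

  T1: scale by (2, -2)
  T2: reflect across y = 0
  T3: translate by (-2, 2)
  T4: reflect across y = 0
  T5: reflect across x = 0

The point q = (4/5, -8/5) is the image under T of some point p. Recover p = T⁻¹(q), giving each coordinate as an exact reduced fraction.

p = (3/5, -1/5)

T1 = [2 0 0; 0 -2 0; 0 0 1]
T2·T1 = [2 0 0; 0 2 0; 0 0 1]
T3·…·T1 = [2 0 -2; 0 2 2; 0 0 1]
T4·…·T1 = [2 0 -2; 0 -2 -2; 0 0 1]
T5·…·T1 = [-2 0 2; 0 -2 -2; 0 0 1]
det M = 4; M⁻¹ = [-1/2 0 1; 0 -1/2 -1; 0 0 1]
M⁻¹ · (4/5, -8/5)ᵀ = (3/5, -1/5)ᵀ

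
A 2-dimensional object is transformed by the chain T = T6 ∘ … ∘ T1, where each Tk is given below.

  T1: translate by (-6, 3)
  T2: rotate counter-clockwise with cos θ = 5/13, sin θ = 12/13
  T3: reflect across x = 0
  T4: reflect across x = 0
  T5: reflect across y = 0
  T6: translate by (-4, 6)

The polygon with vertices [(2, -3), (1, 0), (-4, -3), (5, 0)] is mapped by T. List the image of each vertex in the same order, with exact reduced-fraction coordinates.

T1 translate by (-6, 3): (2, -3) → (-4, 0); (1, 0) → (-5, 3); (-4, -3) → (-10, 0); (5, 0) → (-1, 3)
T2 rotate counter-clockwise with cos θ = 5/13, sin θ = 12/13: (-4, 0) → (-20/13, -48/13); (-5, 3) → (-61/13, -45/13); (-10, 0) → (-50/13, -120/13); (-1, 3) → (-41/13, 3/13)
T3 reflect across x = 0: (-20/13, -48/13) → (20/13, -48/13); (-61/13, -45/13) → (61/13, -45/13); (-50/13, -120/13) → (50/13, -120/13); (-41/13, 3/13) → (41/13, 3/13)
T4 reflect across x = 0: (20/13, -48/13) → (-20/13, -48/13); (61/13, -45/13) → (-61/13, -45/13); (50/13, -120/13) → (-50/13, -120/13); (41/13, 3/13) → (-41/13, 3/13)
T5 reflect across y = 0: (-20/13, -48/13) → (-20/13, 48/13); (-61/13, -45/13) → (-61/13, 45/13); (-50/13, -120/13) → (-50/13, 120/13); (-41/13, 3/13) → (-41/13, -3/13)
T6 translate by (-4, 6): (-20/13, 48/13) → (-72/13, 126/13); (-61/13, 45/13) → (-113/13, 123/13); (-50/13, 120/13) → (-102/13, 198/13); (-41/13, -3/13) → (-93/13, 75/13)

image vertices: (-72/13, 126/13), (-113/13, 123/13), (-102/13, 198/13), (-93/13, 75/13)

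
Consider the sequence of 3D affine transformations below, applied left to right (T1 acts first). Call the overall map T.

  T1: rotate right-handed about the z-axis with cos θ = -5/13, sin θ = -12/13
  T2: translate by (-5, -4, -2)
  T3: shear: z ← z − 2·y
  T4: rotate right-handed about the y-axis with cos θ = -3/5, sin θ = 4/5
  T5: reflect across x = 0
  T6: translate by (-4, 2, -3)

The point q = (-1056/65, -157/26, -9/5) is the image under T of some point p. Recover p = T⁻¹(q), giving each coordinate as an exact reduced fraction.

T1 = [-5/13 12/13 0 0; -12/13 -5/13 0 0; 0 0 1 0; 0 0 0 1]
T2·T1 = [-5/13 12/13 0 -5; -12/13 -5/13 0 -4; 0 0 1 -2; 0 0 0 1]
T3·…·T1 = [-5/13 12/13 0 -5; -12/13 -5/13 0 -4; 24/13 10/13 1 6; 0 0 0 1]
T4·…·T1 = [111/65 4/65 4/5 39/5; -12/13 -5/13 0 -4; -4/5 -6/5 -3/5 2/5; 0 0 0 1]
T5·…·T1 = [-111/65 -4/65 -4/5 -39/5; -12/13 -5/13 0 -4; -4/5 -6/5 -3/5 2/5; 0 0 0 1]
T6·…·T1 = [-111/65 -4/65 -4/5 -59/5; -12/13 -5/13 0 -2; -4/5 -6/5 -3/5 -13/5; 0 0 0 1]
det M = -1; M⁻¹ = [-3/13 -12/13 4/13 -49/13; 36/65 -5/13 -48/65 50/13; -4/5 2 -3/5 -7; 0 0 0 1]
M⁻¹ · (-1056/65, -157/26, -9/5)ᵀ = (5, -3/2, -5)ᵀ

p = (5, -3/2, -5)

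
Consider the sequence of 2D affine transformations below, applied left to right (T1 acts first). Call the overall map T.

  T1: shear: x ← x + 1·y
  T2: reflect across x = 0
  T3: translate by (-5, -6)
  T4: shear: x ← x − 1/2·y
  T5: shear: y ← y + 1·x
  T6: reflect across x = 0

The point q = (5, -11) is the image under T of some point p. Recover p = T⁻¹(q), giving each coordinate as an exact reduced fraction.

T1 = [1 1 0; 0 1 0; 0 0 1]
T2·T1 = [-1 -1 0; 0 1 0; 0 0 1]
T3·…·T1 = [-1 -1 -5; 0 1 -6; 0 0 1]
T4·…·T1 = [-1 -3/2 -2; 0 1 -6; 0 0 1]
T5·…·T1 = [-1 -3/2 -2; -1 -1/2 -8; 0 0 1]
T6·…·T1 = [1 3/2 2; -1 -1/2 -8; 0 0 1]
det M = 1; M⁻¹ = [-1/2 -3/2 -11; 1 1 6; 0 0 1]
M⁻¹ · (5, -11)ᵀ = (3, 0)ᵀ

p = (3, 0)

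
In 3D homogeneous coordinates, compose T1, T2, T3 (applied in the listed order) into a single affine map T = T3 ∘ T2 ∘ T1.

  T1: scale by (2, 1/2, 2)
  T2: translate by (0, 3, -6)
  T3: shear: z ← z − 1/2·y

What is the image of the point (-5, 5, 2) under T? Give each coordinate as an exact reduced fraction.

T(p) = (-10, 11/2, -19/4)

T1 scale by (2, 1/2, 2): (-5, 5, 2) → (-10, 5/2, 4)
T2 translate by (0, 3, -6): (-10, 5/2, 4) → (-10, 11/2, -2)
T3 shear: z ← z − 1/2·y: (-10, 11/2, -2) → (-10, 11/2, -19/4)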